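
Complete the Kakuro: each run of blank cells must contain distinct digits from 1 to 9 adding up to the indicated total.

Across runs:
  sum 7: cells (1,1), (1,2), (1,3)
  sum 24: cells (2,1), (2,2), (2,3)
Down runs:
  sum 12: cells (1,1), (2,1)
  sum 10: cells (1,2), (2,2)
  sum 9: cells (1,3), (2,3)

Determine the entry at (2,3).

7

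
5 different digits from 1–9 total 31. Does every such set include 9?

Every partition of 31 into 5 distinct digits includes 9: {1,6,7,8,9}, {2,5,7,8,9}, {3,4,7,8,9}, {3,5,6,8,9}, {4,5,6,7,9}.

Yes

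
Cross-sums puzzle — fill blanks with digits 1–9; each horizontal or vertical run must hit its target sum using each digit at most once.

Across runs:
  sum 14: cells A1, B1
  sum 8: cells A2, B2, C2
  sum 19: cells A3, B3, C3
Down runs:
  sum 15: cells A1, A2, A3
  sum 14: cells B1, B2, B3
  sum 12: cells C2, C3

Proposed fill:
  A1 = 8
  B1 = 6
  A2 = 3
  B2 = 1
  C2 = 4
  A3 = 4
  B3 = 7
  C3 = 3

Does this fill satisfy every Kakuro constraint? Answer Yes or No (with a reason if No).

No — the down run C2–C3 sums to 7, not 12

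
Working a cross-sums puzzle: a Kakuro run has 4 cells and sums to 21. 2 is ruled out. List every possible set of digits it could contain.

{1,3,8,9}; {1,4,7,9}; {1,5,6,9}; {1,5,7,8}; {3,4,5,9}; {3,4,6,8}; {3,5,6,7}

4 distinct digits from 1–9 sum between 10 and 30.
Dropping sets that contain 2.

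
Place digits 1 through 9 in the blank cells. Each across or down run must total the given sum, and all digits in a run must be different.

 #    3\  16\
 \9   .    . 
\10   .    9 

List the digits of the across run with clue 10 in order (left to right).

1 9

3 in 2 cells must be {1,2}; 16 in 2 cells must be {7,9}.
R1C2 = 16 − 9 = 7 completes the 16 down.
R2C1 = 10 − 9 = 1 completes the 10 across.
R1C1 = 9 − 7 = 2 completes the 9 across.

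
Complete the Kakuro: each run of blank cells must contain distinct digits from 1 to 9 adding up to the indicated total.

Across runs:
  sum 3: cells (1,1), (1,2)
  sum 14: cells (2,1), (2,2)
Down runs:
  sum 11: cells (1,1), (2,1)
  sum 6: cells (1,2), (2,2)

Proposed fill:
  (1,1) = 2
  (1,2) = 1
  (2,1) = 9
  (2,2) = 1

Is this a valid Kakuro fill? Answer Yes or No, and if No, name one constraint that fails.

No — the down run (1,2)–(2,2) sums to 2, not 6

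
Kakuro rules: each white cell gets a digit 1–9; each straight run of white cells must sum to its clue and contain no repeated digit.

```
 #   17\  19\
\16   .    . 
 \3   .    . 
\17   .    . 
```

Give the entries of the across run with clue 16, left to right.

7, 9

16 in 2 cells must be {7,9}; 3 in 2 cells must be {1,2}; 17 in 2 cells must be {8,9}.
The 3 across and the 19 down share only 2, so R2C2 = 2.
Given what's placed, R1C2 must be 9 to fit the 16 across and 19 down.
R2C1 = 3 − 2 = 1 completes the 3 across.
R3C1 = 9: the only remaining digit allowed by both the 17 across and the 17 down.
R3C2 = 17 − 9 = 8 completes the 17 across.
R1C1 = 16 − 9 = 7 completes the 16 across.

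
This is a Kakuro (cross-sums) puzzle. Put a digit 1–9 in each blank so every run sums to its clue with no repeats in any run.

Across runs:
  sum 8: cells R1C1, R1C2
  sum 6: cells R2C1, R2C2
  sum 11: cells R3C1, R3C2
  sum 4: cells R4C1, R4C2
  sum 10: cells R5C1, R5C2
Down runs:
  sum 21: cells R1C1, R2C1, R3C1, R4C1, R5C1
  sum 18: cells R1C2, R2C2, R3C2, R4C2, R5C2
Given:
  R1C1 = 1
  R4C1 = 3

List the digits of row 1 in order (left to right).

4 in 2 cells must be {1,3}.
R1C2 = 8 − 1 = 7 completes the 8 across.

1 7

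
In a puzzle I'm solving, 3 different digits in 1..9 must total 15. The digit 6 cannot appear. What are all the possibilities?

3 distinct digits from 1–9 sum between 6 and 24.
Dropping sets that contain 6.

{1,5,9}; {2,4,9}; {2,5,8}; {3,4,8}; {3,5,7}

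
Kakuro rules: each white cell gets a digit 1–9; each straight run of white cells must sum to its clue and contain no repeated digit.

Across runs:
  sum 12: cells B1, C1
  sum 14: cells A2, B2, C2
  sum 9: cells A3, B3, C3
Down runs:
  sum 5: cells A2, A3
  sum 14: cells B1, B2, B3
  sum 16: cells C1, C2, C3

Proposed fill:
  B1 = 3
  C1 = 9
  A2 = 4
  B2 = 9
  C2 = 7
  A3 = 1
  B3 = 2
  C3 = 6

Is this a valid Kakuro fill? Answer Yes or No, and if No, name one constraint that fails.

No — the across run A2–C2 sums to 20, not 14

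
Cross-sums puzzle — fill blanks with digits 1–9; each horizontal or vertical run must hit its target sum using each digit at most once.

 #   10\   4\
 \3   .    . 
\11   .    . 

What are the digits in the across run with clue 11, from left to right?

3 in 2 cells must be {1,2}; 4 in 2 cells must be {1,3}.
The 3 across and the 4 down share only 1, so R1C2 = 1.
R2C2 = 4 − 1 = 3 completes the 4 down.
R1C1 = 3 − 1 = 2 completes the 3 across.
R2C1 = 11 − 3 = 8 completes the 11 across.

8 3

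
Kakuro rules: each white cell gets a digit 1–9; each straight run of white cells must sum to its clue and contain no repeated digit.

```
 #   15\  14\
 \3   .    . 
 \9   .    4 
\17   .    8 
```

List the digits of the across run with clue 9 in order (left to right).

3 in 2 cells must be {1,2}; 17 in 2 cells must be {8,9}.
R1C2 = 14 − 12 = 2 completes the 14 down.
R2C1 = 9 − 4 = 5 completes the 9 across.
R3C1 = 17 − 8 = 9 completes the 17 across.
R1C1 = 3 − 2 = 1 completes the 3 across.

5 4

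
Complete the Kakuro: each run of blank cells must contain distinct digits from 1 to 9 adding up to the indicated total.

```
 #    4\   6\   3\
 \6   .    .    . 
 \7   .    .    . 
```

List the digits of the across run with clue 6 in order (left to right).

3 2 1

6 in 3 cells must be {1,2,3}; 7 in 3 cells must be {1,2,4}; 4 in 2 cells must be {1,3}.
The 7 across and the 4 down share only 1, so R2C1 = 1.
Given what's placed, R2C3 must be 2 to fit the 7 across and 3 down.
R1C1 = 4 − 1 = 3 completes the 4 down.
R1C3 = 3 − 2 = 1 completes the 3 down.
R2C2 = 7 − 3 = 4 completes the 7 across.
R1C2 = 6 − 4 = 2 completes the 6 across.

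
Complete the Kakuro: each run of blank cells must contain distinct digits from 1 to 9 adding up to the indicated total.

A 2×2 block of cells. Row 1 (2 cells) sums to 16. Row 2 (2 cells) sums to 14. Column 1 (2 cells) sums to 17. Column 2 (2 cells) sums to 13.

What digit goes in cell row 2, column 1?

8

16 in 2 cells must be {7,9}; 17 in 2 cells must be {8,9}.
The 16 across and the 17 down share only 9, so (1,1) = 9.
(1,2) = 16 − 9 = 7 completes the 16 across.
(2,1) = 17 − 9 = 8 completes the 17 down.
(2,2) = 14 − 8 = 6 completes the 14 across.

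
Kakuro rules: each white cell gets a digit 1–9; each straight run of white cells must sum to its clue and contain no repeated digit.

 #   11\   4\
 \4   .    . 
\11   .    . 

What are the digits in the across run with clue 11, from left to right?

8 3

4 in 2 cells must be {1,3}.
The 4 across and the 11 down share only 3, so R1C1 = 3.
R1C2 = 4 − 3 = 1 completes the 4 across.
R2C1 = 11 − 3 = 8 completes the 11 down.
R2C2 = 11 − 8 = 3 completes the 11 across.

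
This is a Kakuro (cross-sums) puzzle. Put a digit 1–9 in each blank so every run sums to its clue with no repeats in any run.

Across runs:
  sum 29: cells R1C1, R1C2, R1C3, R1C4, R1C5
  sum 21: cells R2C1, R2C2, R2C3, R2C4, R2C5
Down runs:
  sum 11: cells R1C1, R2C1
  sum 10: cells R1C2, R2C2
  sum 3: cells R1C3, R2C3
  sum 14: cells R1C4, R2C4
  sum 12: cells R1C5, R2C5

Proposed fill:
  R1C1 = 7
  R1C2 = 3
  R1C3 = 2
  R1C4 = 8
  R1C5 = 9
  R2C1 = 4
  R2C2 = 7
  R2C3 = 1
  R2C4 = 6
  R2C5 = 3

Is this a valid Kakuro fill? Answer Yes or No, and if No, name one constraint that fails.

Across: 7+3+2+8+9=29; 4+7+1+6+3=21. Down: 7+4=11; 3+7=10; 2+1=3; 8+6=14; 9+3=12. No digit repeats within any run.

Yes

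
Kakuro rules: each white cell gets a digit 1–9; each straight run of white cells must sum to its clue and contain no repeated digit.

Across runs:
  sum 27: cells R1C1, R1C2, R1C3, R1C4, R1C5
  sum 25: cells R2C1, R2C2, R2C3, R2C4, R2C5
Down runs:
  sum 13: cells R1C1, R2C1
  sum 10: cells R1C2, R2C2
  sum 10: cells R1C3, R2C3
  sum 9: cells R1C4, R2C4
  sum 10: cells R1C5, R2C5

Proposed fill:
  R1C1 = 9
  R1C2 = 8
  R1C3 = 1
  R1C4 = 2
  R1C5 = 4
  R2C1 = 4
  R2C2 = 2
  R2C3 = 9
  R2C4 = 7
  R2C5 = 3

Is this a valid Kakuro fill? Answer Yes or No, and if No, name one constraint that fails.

No — the across run R1C1–R1C5 sums to 24, not 27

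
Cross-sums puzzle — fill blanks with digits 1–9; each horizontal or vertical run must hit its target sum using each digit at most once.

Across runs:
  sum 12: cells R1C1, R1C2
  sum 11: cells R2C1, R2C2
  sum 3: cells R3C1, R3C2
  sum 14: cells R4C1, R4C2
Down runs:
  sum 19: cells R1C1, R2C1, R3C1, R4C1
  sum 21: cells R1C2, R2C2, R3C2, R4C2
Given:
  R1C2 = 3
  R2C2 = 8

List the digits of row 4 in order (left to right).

3 in 2 cells must be {1,2}.
R1C1 = 12 − 3 = 9 completes the 12 across.
R2C1 = 11 − 8 = 3 completes the 11 across.
Given what's placed, R3C2 must be 1 to fit the 3 across and 21 down.
R4C2 = 21 − 12 = 9 completes the 21 down.
R3C1 = 3 − 1 = 2 completes the 3 across.
R4C1 = 14 − 9 = 5 completes the 14 across.

5 9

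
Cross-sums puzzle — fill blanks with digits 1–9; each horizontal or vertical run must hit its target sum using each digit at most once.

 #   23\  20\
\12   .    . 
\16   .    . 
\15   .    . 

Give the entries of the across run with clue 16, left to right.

16 in 2 cells must be {7,9}; 23 in 3 cells must be {6,8,9}.
The 16 across and the 23 down share only 9, so R2C1 = 9.
R2C2 = 16 − 9 = 7 completes the 16 across.
Given what's placed, R1C1 must be 8 to fit the 12 across and 23 down.
R1C2 = 12 − 8 = 4 completes the 12 across.
R3C1 = 23 − 17 = 6 completes the 23 down.
R3C2 = 15 − 6 = 9 completes the 15 across.

9 7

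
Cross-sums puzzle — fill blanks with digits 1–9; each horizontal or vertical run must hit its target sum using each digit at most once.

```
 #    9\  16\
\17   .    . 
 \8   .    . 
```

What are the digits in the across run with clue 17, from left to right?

17 in 2 cells must be {8,9}; 16 in 2 cells must be {7,9}.
The 17 across and the 9 down share only 8, so R1C1 = 8.
R1C2 = 17 − 8 = 9 completes the 17 across.
R2C1 = 9 − 8 = 1 completes the 9 down.
R2C2 = 8 − 1 = 7 completes the 8 across.

8 9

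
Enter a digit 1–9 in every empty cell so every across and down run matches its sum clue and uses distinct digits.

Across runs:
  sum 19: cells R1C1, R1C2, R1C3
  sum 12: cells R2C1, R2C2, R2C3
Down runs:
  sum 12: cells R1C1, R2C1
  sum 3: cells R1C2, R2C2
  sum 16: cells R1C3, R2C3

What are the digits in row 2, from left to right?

3 in 2 cells must be {1,2}; 16 in 2 cells must be {7,9}.
The 19 across and the 3 down share only 2, so R1C2 = 2.
Given what's placed, R1C3 must be 9 to fit the 19 across and 16 down.
R2C2 = 3 − 2 = 1 completes the 3 down.
R2C3 = 16 − 9 = 7 completes the 16 down.
R1C1 = 19 − 11 = 8 completes the 19 across.
R2C1 = 12 − 8 = 4 completes the 12 across.

4 1 7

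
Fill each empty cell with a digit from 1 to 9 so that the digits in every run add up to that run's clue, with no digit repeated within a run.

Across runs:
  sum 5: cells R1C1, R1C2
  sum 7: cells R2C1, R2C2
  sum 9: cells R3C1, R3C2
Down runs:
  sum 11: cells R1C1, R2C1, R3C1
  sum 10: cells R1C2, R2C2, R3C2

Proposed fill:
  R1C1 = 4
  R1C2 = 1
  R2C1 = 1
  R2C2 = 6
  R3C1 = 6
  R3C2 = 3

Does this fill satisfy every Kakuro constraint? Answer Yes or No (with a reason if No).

Across: 4+1=5; 1+6=7; 6+3=9. Down: 4+1+6=11; 1+6+3=10. No digit repeats within any run.

Yes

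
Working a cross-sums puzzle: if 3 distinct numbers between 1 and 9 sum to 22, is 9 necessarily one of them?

Every partition of 22 into 3 distinct digits includes 9: {5,8,9}, {6,7,9}.

Yes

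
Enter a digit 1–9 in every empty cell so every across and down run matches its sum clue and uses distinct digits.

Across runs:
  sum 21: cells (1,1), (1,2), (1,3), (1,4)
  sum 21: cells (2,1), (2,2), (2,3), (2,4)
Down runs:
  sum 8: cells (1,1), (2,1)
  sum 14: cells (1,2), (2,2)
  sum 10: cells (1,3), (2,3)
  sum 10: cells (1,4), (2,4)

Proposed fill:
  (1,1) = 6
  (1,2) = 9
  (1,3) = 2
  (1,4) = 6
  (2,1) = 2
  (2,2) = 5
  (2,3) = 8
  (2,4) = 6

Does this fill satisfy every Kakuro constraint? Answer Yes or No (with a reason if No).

No — the down run (1,4)–(2,4) sums to 12, not 10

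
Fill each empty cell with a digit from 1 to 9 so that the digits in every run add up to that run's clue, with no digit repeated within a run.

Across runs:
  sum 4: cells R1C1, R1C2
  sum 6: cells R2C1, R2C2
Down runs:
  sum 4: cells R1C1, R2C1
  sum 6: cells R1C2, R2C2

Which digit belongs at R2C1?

1

4 in 2 cells must be {1,3}.
The 4 across and the 6 down share only 1, so R1C2 = 1.
The 6 across and the 4 down share only 1, so R2C1 = 1.
R2C2 = 6 − 1 = 5 completes the 6 across.
R1C1 = 4 − 1 = 3 completes the 4 across.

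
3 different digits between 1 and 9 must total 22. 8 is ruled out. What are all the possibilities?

3 distinct digits from 1–9 sum between 6 and 24.
Dropping sets that contain 8.
Only one set works: {6,7,9}.

{6,7,9}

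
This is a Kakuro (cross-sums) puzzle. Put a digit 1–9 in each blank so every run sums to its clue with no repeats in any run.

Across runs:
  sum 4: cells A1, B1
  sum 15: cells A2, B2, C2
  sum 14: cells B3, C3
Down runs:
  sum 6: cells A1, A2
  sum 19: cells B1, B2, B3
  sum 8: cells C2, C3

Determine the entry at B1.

4 in 2 cells must be {1,3}.
The 4 across and the 6 down share only 1, so A1 = 1.
B1 = 4 − 1 = 3 completes the 4 across.
A2 = 6 − 1 = 5 completes the 6 down.
B3 = 9: the only remaining digit allowed by both the 14 across and the 19 down.
C3 = 14 − 9 = 5 completes the 14 across.
B2 = 19 − 12 = 7 completes the 19 down.
C2 = 15 − 12 = 3 completes the 15 across.

3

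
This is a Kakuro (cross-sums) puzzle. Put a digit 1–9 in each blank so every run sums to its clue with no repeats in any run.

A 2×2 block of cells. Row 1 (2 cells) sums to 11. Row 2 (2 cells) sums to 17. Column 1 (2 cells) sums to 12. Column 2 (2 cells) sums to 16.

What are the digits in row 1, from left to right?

17 in 2 cells must be {8,9}; 16 in 2 cells must be {7,9}.
The 17 across and the 16 down share only 9, so (2,2) = 9.
(1,2) = 16 − 9 = 7 completes the 16 down.
(2,1) = 17 − 9 = 8 completes the 17 across.
(1,1) = 11 − 7 = 4 completes the 11 across.

4 7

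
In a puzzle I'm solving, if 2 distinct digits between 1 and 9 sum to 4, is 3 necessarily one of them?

Yes

The only way to make 4 from 2 distinct digits is {1,3}, which contains 3.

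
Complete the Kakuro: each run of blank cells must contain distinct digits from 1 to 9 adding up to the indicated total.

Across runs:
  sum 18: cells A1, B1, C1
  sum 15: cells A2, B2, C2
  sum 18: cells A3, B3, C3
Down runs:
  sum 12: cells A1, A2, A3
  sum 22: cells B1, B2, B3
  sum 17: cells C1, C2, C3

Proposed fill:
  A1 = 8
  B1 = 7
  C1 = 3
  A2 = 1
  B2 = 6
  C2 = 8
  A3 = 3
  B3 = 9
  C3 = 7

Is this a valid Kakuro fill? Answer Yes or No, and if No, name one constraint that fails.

No — the across run A3–C3 sums to 19, not 18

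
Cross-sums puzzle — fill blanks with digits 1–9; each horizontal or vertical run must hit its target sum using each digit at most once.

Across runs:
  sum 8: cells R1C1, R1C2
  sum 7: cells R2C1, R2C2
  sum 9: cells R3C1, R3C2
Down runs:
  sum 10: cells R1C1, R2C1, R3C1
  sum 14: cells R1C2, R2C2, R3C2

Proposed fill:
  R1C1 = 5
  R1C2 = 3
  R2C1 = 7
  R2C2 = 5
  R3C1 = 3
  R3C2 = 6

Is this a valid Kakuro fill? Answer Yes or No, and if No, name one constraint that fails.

No — the across run R2C1–R2C2 sums to 12, not 7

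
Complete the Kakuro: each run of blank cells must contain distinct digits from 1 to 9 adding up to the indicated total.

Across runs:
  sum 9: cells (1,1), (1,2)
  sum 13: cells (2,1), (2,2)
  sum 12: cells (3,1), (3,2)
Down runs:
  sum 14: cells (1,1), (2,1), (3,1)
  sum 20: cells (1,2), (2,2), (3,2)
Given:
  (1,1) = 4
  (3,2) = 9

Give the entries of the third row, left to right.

3, 9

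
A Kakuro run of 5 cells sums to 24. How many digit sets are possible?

11

5 distinct digits from 1–9 sum between 15 and 35.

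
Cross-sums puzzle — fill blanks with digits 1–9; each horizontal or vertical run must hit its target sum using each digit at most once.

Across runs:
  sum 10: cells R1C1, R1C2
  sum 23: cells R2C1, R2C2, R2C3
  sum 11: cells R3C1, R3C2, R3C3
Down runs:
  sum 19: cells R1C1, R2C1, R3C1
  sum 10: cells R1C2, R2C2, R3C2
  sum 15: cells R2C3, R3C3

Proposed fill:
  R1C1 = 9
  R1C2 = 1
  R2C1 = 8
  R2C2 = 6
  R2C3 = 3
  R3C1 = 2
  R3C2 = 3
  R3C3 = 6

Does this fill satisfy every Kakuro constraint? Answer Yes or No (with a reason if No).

No — the down run R2C3–R3C3 sums to 9, not 15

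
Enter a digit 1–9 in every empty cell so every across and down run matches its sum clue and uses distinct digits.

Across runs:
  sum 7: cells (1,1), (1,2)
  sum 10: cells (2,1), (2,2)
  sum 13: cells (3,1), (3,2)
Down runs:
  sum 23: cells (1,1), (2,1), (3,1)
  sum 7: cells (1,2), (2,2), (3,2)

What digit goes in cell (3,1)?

9

23 in 3 cells must be {6,8,9}; 7 in 3 cells must be {1,2,4}.
The 7 across and the 23 down share only 6, so (1,1) = 6.
(1,2) = 7 − 6 = 1 completes the 7 across.
Given what's placed, (3,2) must be 4 to fit the 13 across and 7 down.
(2,2) = 7 − 5 = 2 completes the 7 down.
(3,1) = 13 − 4 = 9 completes the 13 across.
(2,1) = 10 − 2 = 8 completes the 10 across.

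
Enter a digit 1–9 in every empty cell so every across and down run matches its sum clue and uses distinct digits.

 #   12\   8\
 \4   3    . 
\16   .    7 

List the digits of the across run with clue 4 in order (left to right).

3, 1

4 in 2 cells must be {1,3}; 16 in 2 cells must be {7,9}.
R1C2 = 4 − 3 = 1 completes the 4 across.
R2C1 = 16 − 7 = 9 completes the 16 across.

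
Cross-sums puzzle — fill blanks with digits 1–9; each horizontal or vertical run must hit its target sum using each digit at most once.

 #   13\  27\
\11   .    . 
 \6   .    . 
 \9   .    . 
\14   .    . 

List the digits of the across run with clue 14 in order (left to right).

5 9

Nothing is forced directly, so branch on R2C2, whose candidates are 4 or 5. If R2C2 = 4: that forces R2C1 = 2, R4C1 = 6, R4C2 = 8, R1C1 = 4, after which R1C2 would have to be in {7} for the 11 across but in {6,9} for the 27 down — contradiction. So R2C2 = 5.
R2C1 = 6 − 5 = 1 completes the 6 across.
Nothing is forced directly, so branch on R4C1, whose candidates are 5 or 6. If R4C1 = 6: then R4C2 would have to be in {8} for the 14 across but in {6,7,9} for the 27 down — contradiction. So R4C1 = 5.
R4C2 = 14 − 5 = 9 completes the 14 across.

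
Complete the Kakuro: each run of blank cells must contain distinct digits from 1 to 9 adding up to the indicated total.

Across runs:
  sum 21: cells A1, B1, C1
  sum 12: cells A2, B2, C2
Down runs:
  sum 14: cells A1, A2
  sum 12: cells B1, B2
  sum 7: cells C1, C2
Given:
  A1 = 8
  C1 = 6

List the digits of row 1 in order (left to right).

8, 7, 6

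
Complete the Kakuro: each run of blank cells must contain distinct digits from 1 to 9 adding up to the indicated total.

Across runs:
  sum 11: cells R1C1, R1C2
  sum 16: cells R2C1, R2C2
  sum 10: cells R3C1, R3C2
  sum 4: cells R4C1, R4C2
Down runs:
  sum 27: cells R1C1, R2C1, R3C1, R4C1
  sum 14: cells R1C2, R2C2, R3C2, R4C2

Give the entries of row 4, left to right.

3 1

16 in 2 cells must be {7,9}; 4 in 2 cells must be {1,3}.
Only 7 fits R2C2 under both its across sum 16 and down sum 14.
The 4 across and the 27 down share only 3, so R4C1 = 3.
R4C2 = 4 − 3 = 1 completes the 4 across.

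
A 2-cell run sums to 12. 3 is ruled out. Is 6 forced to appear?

No

Counterexample: {4,8} sums to 12 under that restriction without using 6.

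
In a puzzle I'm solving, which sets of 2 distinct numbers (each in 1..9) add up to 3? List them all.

{1,2}

2 distinct digits from 1–9 sum between 3 and 17.
Only one set works: {1,2}.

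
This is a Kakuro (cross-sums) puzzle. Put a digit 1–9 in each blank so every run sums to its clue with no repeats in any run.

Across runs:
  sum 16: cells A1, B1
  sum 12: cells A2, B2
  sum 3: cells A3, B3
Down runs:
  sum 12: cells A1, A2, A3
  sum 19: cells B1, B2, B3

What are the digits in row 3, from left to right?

16 in 2 cells must be {7,9}; 3 in 2 cells must be {1,2}.
The 3 across and the 19 down share only 2, so B3 = 2.
Given what's placed, B1 must be 9 to fit the 16 across and 19 down.
B2 = 19 − 11 = 8 completes the 19 down.
A3 = 3 − 2 = 1 completes the 3 across.
A1 = 16 − 9 = 7 completes the 16 across.
A2 = 12 − 8 = 4 completes the 12 across.

1 2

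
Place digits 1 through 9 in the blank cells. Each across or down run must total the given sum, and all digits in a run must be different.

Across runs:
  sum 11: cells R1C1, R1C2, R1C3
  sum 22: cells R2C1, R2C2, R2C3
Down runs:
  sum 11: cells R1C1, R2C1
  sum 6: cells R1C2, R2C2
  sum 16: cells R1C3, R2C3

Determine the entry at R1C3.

7

16 in 2 cells must be {7,9}.
The 11 across and the 16 down share only 7, so R1C3 = 7.
The 22 across and the 6 down share only 5, so R2C2 = 5.
R2C3 = 16 − 7 = 9 completes the 16 down.
R1C1 = 3: the only remaining digit allowed by both the 11 across and the 11 down.
R1C2 = 11 − 10 = 1 completes the 11 across.
R2C1 = 22 − 14 = 8 completes the 22 across.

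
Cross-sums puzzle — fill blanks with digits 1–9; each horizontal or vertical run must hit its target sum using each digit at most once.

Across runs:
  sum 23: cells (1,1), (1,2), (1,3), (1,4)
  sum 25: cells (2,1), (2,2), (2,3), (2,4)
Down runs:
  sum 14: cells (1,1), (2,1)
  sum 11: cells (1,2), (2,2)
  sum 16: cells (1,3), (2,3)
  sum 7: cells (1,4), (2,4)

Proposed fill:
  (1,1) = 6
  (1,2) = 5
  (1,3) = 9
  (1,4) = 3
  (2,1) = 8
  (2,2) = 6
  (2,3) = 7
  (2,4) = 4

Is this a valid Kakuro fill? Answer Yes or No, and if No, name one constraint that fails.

Across: 6+5+9+3=23; 8+6+7+4=25. Down: 6+8=14; 5+6=11; 9+7=16; 3+4=7. No digit repeats within any run.

Yes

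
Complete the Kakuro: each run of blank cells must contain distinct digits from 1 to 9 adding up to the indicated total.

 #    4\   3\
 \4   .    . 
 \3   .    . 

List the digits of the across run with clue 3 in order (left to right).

1, 2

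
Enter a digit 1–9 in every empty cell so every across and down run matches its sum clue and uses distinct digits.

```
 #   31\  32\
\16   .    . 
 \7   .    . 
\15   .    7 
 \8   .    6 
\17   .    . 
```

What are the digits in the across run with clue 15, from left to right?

8, 7

16 in 2 cells must be {7,9}; 17 in 2 cells must be {8,9}.
R1C2 = 9: the only remaining digit allowed by both the 16 across and the 32 down.
R2C2 = 2: the only remaining digit allowed by both the 7 across and the 32 down.
R3C1 = 15 − 7 = 8 completes the 15 across.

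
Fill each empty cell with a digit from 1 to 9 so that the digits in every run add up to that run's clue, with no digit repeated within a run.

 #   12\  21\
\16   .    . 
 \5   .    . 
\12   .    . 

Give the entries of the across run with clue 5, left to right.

16 in 2 cells must be {7,9}.
The 5 across and the 21 down share only 4, so R2C2 = 4.
Given what's placed, R1C2 must be 9 to fit the 16 across and 21 down.
R2C1 = 5 − 4 = 1 completes the 5 across.
R3C2 = 21 − 13 = 8 completes the 21 down.
R1C1 = 16 − 9 = 7 completes the 16 across.
R3C1 = 12 − 8 = 4 completes the 12 across.

1, 4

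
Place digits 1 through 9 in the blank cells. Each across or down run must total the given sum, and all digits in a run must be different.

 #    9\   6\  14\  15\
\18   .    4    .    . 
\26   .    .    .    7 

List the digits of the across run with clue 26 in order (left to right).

8, 2, 9, 7

R1C4 = 15 − 7 = 8 completes the 15 down.
R2C2 = 6 − 4 = 2 completes the 6 down.
Given what's placed, R1C3 must be 5 to fit the 18 across and 14 down.
Given what's placed, R2C1 must be 8 to fit the 26 across and 9 down.
R2C3 = 26 − 17 = 9 completes the 26 across.
R1C1 = 18 − 17 = 1 completes the 18 across.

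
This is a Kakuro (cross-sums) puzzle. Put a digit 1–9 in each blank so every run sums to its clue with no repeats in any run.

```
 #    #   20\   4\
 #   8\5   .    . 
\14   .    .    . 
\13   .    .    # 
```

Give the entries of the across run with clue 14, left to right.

2 9 3

4 in 2 cells must be {1,3}.
Nothing is forced directly, so branch on R1C2, whose candidates are 3 or 4. If R1C2 = 3: then R1C3 would have to be in {2} for the 5 across but in {1,3} for the 4 down — contradiction. So R1C2 = 4.
R1C3 = 5 − 4 = 1 completes the 5 across.
R2C3 = 4 − 1 = 3 completes the 4 down.
No cell is forced outright now. R2C2 can only be 7 or 9 (the digits allowed by both its 14 across and its 20 down). If R2C2 = 7: then R2C1 would have to be in {4} for the 14 across but in {1,2,3,5,6,7} for the 8 down — contradiction. So R2C2 = 9.
R2C1 = 14 − 12 = 2 completes the 14 across.
R3C1 = 8 − 2 = 6 completes the 8 down.
R3C2 = 13 − 6 = 7 completes the 13 across.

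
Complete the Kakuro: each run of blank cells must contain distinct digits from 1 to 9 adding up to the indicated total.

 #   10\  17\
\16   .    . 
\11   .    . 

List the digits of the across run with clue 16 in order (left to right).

7 9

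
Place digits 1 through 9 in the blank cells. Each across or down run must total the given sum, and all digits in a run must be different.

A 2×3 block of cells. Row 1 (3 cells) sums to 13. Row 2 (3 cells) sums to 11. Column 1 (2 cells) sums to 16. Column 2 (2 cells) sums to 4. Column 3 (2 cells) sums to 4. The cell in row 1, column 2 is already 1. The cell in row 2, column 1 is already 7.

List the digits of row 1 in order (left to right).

9 1 3

16 in 2 cells must be {7,9}; 4 in 2 cells must be {1,3}.
(1,1) = 16 − 7 = 9 completes the 16 down.
(1,3) = 13 − 10 = 3 completes the 13 across.
(2,2) = 4 − 1 = 3 completes the 4 down.
(2,3) = 11 − 10 = 1 completes the 11 across.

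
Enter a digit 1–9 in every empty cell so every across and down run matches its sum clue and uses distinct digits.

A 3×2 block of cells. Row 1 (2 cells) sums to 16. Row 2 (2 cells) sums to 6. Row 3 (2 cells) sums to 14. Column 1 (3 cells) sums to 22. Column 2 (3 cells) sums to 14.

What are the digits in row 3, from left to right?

8, 6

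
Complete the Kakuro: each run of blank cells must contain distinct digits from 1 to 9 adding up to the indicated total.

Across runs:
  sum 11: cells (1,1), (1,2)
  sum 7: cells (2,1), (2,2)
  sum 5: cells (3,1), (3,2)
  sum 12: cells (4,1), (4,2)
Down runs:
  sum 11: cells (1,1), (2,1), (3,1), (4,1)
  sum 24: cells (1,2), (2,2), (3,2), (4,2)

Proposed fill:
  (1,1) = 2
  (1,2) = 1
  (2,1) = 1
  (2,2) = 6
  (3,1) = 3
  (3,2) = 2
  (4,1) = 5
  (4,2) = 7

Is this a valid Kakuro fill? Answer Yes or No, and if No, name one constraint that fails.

No — the down run (1,2)–(4,2) sums to 16, not 24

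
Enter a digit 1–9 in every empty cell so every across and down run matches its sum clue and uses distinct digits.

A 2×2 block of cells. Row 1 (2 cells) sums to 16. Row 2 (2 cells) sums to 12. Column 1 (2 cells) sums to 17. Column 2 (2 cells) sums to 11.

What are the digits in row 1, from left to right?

9 7

16 in 2 cells must be {7,9}; 17 in 2 cells must be {8,9}.
The 16 across and the 17 down share only 9, so (1,1) = 9.
(1,2) = 16 − 9 = 7 completes the 16 across.
(2,1) = 17 − 9 = 8 completes the 17 down.
(2,2) = 12 − 8 = 4 completes the 12 across.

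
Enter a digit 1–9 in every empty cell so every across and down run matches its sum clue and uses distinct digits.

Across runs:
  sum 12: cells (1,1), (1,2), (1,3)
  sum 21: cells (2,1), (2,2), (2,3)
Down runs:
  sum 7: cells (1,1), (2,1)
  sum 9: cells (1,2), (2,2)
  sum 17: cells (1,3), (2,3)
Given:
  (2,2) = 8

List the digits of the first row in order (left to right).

3, 1, 8

17 in 2 cells must be {8,9}.
(1,2) = 9 − 8 = 1 completes the 9 down.
(2,3) = 9: the only remaining digit allowed by both the 21 across and the 17 down.
(1,3) = 17 − 9 = 8 completes the 17 down.
(2,1) = 21 − 17 = 4 completes the 21 across.
(1,1) = 12 − 9 = 3 completes the 12 across.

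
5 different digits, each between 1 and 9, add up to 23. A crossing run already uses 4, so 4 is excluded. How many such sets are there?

5

5 distinct digits from 1–9 sum between 15 and 35.
Dropping sets that contain 4.
Enumerating: {1,2,3,8,9}, {1,2,5,6,9}, {1,2,5,7,8}, {1,3,5,6,8}, {2,3,5,6,7}.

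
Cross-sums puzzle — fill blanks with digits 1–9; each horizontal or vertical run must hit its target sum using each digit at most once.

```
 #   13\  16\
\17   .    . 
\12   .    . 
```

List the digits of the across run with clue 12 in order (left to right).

17 in 2 cells must be {8,9}; 16 in 2 cells must be {7,9}.
The 17 across and the 16 down share only 9, so R1C2 = 9.
R2C2 = 16 − 9 = 7 completes the 16 down.
R1C1 = 17 − 9 = 8 completes the 17 across.
R2C1 = 12 − 7 = 5 completes the 12 across.

5 7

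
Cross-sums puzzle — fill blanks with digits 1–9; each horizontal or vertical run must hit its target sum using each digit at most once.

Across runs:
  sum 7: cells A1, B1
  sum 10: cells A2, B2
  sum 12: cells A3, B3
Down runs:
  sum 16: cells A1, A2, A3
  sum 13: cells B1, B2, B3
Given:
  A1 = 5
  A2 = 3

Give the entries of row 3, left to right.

8 4

B1 = 7 − 5 = 2 completes the 7 across.
B2 = 10 − 3 = 7 completes the 10 across.
A3 = 16 − 8 = 8 completes the 16 down.
B3 = 12 − 8 = 4 completes the 12 across.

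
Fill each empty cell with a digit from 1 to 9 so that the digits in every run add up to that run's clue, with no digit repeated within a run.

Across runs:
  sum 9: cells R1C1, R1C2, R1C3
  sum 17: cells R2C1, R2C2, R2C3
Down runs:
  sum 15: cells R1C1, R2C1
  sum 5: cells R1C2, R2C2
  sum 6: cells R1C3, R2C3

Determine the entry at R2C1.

9

The 9 across and the 15 down share only 6, so R1C1 = 6.
R2C1 = 15 − 6 = 9 completes the 15 down.
Nothing is forced directly, so branch on R1C2, whose candidates are 1 or 2. If R1C2 = 1: that forces R1C3 = 2, after which R2C2 would have to be in {1,2,3,5,6,7} for the 17 across but in {4} for the 5 down — contradiction. So R1C2 = 2.
R1C3 = 9 − 8 = 1 completes the 9 across.
R2C2 = 5 − 2 = 3 completes the 5 down.
R2C3 = 17 − 12 = 5 completes the 17 across.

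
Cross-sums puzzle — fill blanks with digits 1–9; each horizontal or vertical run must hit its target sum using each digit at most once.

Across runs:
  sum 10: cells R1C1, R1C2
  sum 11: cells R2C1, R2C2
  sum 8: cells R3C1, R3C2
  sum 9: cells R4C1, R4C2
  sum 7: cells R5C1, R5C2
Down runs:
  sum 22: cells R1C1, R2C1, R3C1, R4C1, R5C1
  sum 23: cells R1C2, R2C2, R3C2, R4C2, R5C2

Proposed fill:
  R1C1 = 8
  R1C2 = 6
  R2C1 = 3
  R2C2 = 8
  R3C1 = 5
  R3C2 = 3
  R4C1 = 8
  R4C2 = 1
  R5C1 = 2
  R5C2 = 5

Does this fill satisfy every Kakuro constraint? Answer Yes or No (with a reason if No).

No — the across run R1C1–R1C2 sums to 14, not 10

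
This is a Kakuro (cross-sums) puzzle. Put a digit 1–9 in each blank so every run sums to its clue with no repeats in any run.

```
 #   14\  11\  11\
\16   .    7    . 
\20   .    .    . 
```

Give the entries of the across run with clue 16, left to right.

R2C2 = 11 − 7 = 4 completes the 11 down.
Given what's placed, R2C1 must be 9 to fit the 20 across and 14 down.
R2C3 = 20 − 13 = 7 completes the 20 across.
R1C1 = 14 − 9 = 5 completes the 14 down.
R1C3 = 16 − 12 = 4 completes the 16 across.

5, 7, 4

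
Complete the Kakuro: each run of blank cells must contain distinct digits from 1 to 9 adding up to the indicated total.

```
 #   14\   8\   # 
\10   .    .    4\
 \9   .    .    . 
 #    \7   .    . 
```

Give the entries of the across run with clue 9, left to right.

5 3 1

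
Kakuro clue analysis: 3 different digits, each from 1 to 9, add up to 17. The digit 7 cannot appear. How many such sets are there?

4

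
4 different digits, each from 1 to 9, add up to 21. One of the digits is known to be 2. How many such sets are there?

4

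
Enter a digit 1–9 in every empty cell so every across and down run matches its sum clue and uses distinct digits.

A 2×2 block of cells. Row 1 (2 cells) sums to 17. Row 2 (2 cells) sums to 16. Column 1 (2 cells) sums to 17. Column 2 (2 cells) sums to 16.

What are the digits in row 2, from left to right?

17 in 2 cells must be {8,9}; 16 in 2 cells must be {7,9}.
The 17 across and the 16 down share only 9, so (1,2) = 9.
The 16 across and the 17 down share only 9, so (2,1) = 9.
(2,2) = 16 − 9 = 7 completes the 16 across.
(1,1) = 17 − 9 = 8 completes the 17 across.

9 7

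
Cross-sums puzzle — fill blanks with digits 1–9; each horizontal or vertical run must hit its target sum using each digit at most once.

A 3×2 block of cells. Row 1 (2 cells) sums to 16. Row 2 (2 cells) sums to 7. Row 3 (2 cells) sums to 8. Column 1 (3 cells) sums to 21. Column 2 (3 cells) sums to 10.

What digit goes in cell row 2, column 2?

16 in 2 cells must be {7,9}.
The 16 across and the 10 down share only 7, so (1,2) = 7.
(1,1) = 16 − 7 = 9 completes the 16 across.
Nothing is forced directly, so branch on (2,1), whose candidates are 4 or 5. If (2,1) = 4: then (2,2) would have to be in {3} for the 7 across but in {1,2} for the 10 down — contradiction. So (2,1) = 5.
(2,2) = 7 − 5 = 2 completes the 7 across.
(3,1) = 21 − 14 = 7 completes the 21 down.
(3,2) = 8 − 7 = 1 completes the 8 across.

2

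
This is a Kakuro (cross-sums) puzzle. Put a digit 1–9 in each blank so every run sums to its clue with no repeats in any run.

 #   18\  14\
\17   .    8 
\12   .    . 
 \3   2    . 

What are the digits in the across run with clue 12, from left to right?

17 in 2 cells must be {8,9}; 3 in 2 cells must be {1,2}.
R1C1 = 17 − 8 = 9 completes the 17 across.
R2C1 = 18 − 11 = 7 completes the 18 down.
R2C2 = 12 − 7 = 5 completes the 12 across.
R3C2 = 3 − 2 = 1 completes the 3 across.

7 5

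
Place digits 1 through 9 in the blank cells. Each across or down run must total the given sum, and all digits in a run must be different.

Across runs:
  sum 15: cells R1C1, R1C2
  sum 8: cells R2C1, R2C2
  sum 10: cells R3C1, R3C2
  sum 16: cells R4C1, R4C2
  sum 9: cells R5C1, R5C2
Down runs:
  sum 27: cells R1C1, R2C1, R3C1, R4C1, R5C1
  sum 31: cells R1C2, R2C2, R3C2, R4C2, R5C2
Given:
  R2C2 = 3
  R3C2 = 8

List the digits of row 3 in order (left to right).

16 in 2 cells must be {7,9}.
R2C1 = 8 − 3 = 5 completes the 8 across.
R3C1 = 10 − 8 = 2 completes the 10 across.

2 8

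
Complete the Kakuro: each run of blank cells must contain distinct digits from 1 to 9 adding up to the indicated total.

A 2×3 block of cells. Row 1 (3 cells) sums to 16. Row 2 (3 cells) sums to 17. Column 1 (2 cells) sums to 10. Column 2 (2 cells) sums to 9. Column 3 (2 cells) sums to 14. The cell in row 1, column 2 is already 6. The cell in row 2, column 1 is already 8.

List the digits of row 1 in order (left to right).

(1,1) = 10 − 8 = 2 completes the 10 down.
(1,3) = 16 − 8 = 8 completes the 16 across.
(2,2) = 9 − 6 = 3 completes the 9 down.
(2,3) = 17 − 11 = 6 completes the 17 across.

2 6 8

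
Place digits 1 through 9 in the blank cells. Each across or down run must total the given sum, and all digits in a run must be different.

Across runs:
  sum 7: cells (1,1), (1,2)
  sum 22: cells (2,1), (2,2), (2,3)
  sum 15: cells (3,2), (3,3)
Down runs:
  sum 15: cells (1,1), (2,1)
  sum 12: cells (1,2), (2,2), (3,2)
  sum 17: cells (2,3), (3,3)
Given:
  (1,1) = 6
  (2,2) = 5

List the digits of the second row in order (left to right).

9 5 8

17 in 2 cells must be {8,9}.
(1,2) = 7 − 6 = 1 completes the 7 across.
(2,1) = 15 − 6 = 9 completes the 15 down.
(2,3) = 22 − 14 = 8 completes the 22 across.
(3,2) = 12 − 6 = 6 completes the 12 down.
(3,3) = 15 − 6 = 9 completes the 15 across.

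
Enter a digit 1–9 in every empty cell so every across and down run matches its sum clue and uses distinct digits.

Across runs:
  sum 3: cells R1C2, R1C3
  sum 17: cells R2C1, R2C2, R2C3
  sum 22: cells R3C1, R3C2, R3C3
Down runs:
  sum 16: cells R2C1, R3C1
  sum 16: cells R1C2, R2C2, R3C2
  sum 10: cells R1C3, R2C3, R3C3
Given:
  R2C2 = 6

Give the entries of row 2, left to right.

7 6 4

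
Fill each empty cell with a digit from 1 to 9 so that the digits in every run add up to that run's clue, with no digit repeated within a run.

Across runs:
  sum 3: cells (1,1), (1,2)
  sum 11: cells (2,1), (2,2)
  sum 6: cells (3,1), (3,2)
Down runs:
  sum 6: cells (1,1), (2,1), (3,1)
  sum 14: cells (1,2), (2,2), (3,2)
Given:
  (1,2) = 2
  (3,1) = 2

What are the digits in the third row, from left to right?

2 4

3 in 2 cells must be {1,2}; 6 in 3 cells must be {1,2,3}.
(1,1) = 3 − 2 = 1 completes the 3 across.
(2,1) = 6 − 3 = 3 completes the 6 down.
(2,2) = 11 − 3 = 8 completes the 11 across.
(3,2) = 6 − 2 = 4 completes the 6 across.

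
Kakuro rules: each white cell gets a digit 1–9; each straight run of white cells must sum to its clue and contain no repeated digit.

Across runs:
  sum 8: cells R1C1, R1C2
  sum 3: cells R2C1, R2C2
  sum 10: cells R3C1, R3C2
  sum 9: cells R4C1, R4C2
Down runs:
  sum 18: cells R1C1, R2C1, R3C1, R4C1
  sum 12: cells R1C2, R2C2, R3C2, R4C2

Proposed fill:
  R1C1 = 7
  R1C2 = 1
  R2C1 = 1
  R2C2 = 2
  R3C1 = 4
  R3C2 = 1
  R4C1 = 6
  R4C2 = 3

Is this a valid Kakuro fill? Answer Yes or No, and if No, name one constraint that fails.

No — the across run R3C1–R3C2 sums to 5, not 10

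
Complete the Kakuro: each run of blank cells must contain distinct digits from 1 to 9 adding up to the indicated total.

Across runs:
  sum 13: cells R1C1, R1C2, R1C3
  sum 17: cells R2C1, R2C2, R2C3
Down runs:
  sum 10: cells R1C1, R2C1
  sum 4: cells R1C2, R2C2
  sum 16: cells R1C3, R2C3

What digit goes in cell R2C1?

9

4 in 2 cells must be {1,3}; 16 in 2 cells must be {7,9}.
Nothing is forced directly, so branch on R1C2, whose candidates are 1 or 3. If R1C2 = 1: that forces R2C2 = 3, R2C3 = 9, R1C3 = 7, after which R2C1 would have to be in {5} for the 17 across but in {1,2,3,4,6,7,8,9} for the 10 down — contradiction. So R1C2 = 3.
Given what's placed, R1C3 must be 9 to fit the 13 across and 16 down.
R2C2 = 4 − 3 = 1 completes the 4 down.
R2C3 = 16 − 9 = 7 completes the 16 down.
R1C1 = 13 − 12 = 1 completes the 13 across.
R2C1 = 17 − 8 = 9 completes the 17 across.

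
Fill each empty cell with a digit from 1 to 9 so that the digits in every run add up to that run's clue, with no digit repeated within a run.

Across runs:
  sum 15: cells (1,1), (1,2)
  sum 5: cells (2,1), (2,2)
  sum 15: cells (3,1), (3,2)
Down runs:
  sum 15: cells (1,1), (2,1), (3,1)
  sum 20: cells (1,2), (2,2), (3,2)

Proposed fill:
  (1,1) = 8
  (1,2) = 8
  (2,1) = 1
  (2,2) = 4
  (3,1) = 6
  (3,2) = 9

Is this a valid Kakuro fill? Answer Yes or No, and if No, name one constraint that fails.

No — the down run (1,2)–(3,2) sums to 21, not 20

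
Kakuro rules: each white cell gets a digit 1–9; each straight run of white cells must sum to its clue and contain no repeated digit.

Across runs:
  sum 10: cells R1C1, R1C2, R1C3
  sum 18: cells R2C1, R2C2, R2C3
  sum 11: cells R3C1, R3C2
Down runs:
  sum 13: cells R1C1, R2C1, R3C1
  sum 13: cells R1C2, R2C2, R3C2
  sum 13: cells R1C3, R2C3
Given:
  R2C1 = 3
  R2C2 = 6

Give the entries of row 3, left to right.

9 2

R2C3 = 18 − 9 = 9 completes the 18 across.
R1C3 = 13 − 9 = 4 completes the 13 down.
R1C1 = 1: the only remaining digit allowed by both the 10 across and the 13 down.
R1C2 = 10 − 5 = 5 completes the 10 across.
R3C1 = 13 − 4 = 9 completes the 13 down.
R3C2 = 11 − 9 = 2 completes the 11 across.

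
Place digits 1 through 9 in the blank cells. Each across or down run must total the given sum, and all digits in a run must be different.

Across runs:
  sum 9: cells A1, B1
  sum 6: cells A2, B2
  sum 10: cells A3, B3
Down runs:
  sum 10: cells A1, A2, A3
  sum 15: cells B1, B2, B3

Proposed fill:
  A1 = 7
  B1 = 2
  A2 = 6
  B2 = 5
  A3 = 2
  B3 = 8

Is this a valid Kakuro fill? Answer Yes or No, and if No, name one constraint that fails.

No — the down run A1–A3 sums to 15, not 10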